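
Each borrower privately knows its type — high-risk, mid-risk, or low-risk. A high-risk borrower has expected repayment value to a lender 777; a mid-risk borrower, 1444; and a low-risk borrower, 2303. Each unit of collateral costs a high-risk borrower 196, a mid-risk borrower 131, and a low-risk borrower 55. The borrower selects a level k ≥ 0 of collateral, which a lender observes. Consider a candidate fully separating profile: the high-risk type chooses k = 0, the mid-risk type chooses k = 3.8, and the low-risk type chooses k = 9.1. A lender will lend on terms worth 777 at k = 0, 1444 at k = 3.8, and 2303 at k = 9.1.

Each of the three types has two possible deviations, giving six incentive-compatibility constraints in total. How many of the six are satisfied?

Mid-risk (own payoff 1444 − 131×3.8 = 946.2): to k=0 gives 777 → no gain ✓; to k=9.1 gives 2303 − 131×9.1 = 1110.9 → profitable ✗.
Low-risk (own payoff 2303 − 55×9.1 = 1802.5): to k=0 gives 777 → no gain ✓; to k=3.8 gives 1444 − 55×3.8 = 1235 → no gain ✓.
High-risk (own payoff 777): to k=3.8 gives 1444 − 196×3.8 = 699.2 → no gain ✓; to k=9.1 gives 2303 − 196×9.1 = 519.4 → no gain ✓.
5 of the 6 constraints hold; not an equilibrium.

5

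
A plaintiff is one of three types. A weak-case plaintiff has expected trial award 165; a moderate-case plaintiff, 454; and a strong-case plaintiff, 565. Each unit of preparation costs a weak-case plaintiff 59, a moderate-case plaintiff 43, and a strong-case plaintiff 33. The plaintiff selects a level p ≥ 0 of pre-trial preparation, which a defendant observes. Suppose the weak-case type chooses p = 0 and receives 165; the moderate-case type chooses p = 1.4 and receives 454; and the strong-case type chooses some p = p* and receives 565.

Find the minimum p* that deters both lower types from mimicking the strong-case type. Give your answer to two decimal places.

6.78

Weak-case type (on-path payoff 165) won't mimic when 165 ≥ 565 − 59·p*, i.e. p* ≥ 6.78.
Moderate-case type (on-path payoff 454 − 43×1.4 = 393.8) won't mimic when 393.8 ≥ 565 − 43·p*, i.e. p* ≥ 3.98.
Both must hold, so p* = max(6.78, 3.98) = 6.78. The weak-case type's constraint binds.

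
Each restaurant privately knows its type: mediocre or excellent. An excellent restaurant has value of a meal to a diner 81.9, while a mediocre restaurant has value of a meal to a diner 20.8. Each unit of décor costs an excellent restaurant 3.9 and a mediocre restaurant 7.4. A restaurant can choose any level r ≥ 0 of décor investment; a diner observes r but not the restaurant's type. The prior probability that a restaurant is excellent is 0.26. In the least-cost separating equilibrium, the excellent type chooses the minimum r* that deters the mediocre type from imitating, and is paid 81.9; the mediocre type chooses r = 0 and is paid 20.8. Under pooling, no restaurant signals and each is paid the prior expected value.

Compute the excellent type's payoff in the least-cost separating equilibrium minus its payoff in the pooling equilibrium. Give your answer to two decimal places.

Least-cost separating signal: r* solves 20.8 = 81.9 − 7.4·r*, so r* = (81.9 − 20.8)/7.4 ≈ 8.2568.
Excellent type's separating payoff: 81.9 − 3.9 × r* = 81.9 − 3.9 × (81.9 − 20.8)/7.4 = 81.9 − 238.29/7.4 ≈ 49.6986.
Pooling payoff: 0.26 × 81.9 + 0.74 × 20.8 = 36.686.
Difference: 49.6986 − 36.686 = 13.0126, i.e. 13.01 to two decimal places.
The excellent type prefers to separate.

13.01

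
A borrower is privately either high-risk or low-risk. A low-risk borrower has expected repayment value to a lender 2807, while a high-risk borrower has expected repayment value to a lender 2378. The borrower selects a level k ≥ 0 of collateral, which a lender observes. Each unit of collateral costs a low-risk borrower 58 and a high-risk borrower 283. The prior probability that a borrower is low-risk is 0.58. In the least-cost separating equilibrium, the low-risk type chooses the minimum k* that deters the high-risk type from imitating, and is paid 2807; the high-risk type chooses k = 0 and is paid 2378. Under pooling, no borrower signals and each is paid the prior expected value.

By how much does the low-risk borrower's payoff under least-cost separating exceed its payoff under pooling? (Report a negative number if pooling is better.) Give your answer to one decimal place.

Least-cost separating signal: k* solves 2378 = 2807 − 283·k*, so k* = (2807 − 2378)/283 ≈ 1.5159.
Low-risk type's separating payoff: 2807 − 58 × k* = 2807 − 58 × (2807 − 2378)/283 = 2807 − 24882/283 ≈ 2719.078.
Pooling payoff: 0.58 × 2807 + 0.42 × 2378 = 2626.82.
Difference: 2719.078 − 2626.82 = 92.258, i.e. 92.3 to one decimal place.
The low-risk type prefers to separate.

92.3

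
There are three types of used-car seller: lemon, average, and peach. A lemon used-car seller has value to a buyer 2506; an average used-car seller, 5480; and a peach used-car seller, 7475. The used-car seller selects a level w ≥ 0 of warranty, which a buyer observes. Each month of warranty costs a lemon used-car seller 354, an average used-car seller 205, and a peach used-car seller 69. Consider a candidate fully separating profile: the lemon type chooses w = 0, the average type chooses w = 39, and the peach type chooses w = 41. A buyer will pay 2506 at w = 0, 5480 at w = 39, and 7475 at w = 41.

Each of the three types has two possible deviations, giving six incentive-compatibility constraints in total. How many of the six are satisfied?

Lemon (own payoff 2506): to w=39 gives 5480 − 354×39 = -8326 → no gain ✓; to w=41 gives 7475 − 354×41 = -7039 → no gain ✓.
Average (own payoff 5480 − 205×39 = -2515): to w=0 gives 2506 → profitable ✗; to w=41 gives 7475 − 205×41 = -930 → profitable ✗.
Peach (own payoff 7475 − 69×41 = 4646): to w=0 gives 2506 → no gain ✓; to w=39 gives 5480 − 69×39 = 2789 → no gain ✓.
4 of the 6 constraints hold; not an equilibrium.

4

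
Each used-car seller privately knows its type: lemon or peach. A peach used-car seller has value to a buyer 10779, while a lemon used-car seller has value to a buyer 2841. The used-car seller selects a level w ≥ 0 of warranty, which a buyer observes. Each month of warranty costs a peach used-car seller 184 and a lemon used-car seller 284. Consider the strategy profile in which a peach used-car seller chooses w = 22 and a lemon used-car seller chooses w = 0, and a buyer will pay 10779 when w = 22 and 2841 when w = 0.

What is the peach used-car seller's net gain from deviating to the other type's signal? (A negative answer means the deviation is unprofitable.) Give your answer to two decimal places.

Playing w = 22 the peach used-car seller receives 10779 − 184 × 22 = 6731.
Deviating to w = 0 yields 2841 instead.
Gain from deviating: 2841 − 6731 = -3890.00.
The gain is negative, so the peach type's incentive-compatibility constraint is satisfied.

-3890.00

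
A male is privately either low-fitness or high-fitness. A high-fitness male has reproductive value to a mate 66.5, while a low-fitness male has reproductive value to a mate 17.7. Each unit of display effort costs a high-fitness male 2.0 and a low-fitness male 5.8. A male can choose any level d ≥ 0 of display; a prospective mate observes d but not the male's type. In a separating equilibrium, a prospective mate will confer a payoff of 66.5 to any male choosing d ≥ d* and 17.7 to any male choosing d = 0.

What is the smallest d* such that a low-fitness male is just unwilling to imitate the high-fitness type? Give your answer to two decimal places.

8.41

A low-fitness male choosing d = 0 receives 17.7.
Imitating at d* instead would pay 66.5 at cost 5.8·d*, netting 66.5 − 5.8·d*.
Indifference: 17.7 = 66.5 − 5.8·d*, so d* = (66.5 − 17.7) / 5.8 ≈ 8.41.
At d* the low-fitness type's incentive constraint just binds; the high-fitness type strictly prefers d* since its per-unit cost is lower.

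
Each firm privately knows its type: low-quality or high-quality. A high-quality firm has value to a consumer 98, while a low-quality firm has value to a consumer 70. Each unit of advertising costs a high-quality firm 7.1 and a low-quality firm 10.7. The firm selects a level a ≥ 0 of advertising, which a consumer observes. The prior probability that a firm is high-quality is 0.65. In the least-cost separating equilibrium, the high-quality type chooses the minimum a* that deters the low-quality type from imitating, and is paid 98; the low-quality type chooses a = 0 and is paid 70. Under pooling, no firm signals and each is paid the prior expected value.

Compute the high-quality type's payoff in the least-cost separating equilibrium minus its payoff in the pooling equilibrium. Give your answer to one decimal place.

Least-cost separating signal: a* solves 70 = 98 − 10.7·a*, so a* = (98 − 70)/10.7 ≈ 2.6168.
High-quality type's separating payoff: 98 − 7.1 × a* = 98 − 7.1 × (98 − 70)/10.7 = 98 − 198.8/10.7 ≈ 79.421.
Pooling payoff: 0.65 × 98 + 0.35 × 70 = 88.2.
Difference: 79.421 − 88.2 = -8.779, i.e. -8.8 to one decimal place.
The high-quality type would prefer the pooling outcome.

-8.8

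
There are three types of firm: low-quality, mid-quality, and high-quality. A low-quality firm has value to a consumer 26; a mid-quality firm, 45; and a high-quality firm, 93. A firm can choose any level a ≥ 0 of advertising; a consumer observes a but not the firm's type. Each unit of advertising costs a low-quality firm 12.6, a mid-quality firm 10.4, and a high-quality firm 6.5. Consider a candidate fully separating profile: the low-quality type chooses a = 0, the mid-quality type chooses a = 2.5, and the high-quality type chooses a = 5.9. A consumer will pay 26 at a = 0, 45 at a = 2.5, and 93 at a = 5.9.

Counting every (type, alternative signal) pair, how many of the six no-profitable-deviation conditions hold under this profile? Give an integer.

Low-quality (own payoff 26): to a=2.5 gives 45 − 12.6×2.5 = 13.5 → no gain ✓; to a=5.9 gives 93 − 12.6×5.9 = 18.66 → no gain ✓.
High-quality (own payoff 93 − 6.5×5.9 = 54.65): to a=0 gives 26 → no gain ✓; to a=2.5 gives 45 − 6.5×2.5 = 28.75 → no gain ✓.
Mid-quality (own payoff 45 − 10.4×2.5 = 19): to a=0 gives 26 → profitable ✗; to a=5.9 gives 93 − 10.4×5.9 = 31.64 → profitable ✗.
4 of the 6 constraints hold; not an equilibrium.

4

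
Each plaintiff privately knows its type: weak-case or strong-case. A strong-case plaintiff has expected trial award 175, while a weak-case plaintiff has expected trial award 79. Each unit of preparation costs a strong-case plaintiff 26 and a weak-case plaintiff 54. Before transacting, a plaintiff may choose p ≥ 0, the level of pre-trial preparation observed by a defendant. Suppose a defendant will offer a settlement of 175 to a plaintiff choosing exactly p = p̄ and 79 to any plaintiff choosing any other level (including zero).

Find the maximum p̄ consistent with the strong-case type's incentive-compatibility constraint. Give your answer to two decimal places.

3.69

Choosing p̄ yields the strong-case type 175 − 26·p̄; choosing zero yields 79.
The strong-case type is indifferent at 175 − 26·p̄ = 79, i.e. p̄ = (175 − 79) / 26 ≈ 3.69.
For any p̄ above 3.69 the strong-case type would rather pool at zero, so separation collapses.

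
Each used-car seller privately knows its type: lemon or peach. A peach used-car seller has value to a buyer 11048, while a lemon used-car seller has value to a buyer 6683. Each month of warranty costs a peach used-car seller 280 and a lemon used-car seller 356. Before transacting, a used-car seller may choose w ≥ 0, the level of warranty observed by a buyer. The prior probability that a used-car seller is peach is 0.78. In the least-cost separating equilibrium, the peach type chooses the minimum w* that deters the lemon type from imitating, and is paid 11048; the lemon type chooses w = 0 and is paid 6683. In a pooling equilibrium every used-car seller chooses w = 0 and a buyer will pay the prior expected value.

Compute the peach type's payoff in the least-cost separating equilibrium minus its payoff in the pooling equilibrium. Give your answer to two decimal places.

-2472.85

Least-cost separating signal: w* solves 6683 = 11048 − 356·w*, so w* = (11048 − 6683)/356 ≈ 12.2612.
Peach type's separating payoff: 11048 − 280 × w* = 11048 − 280 × (11048 − 6683)/356 = 11048 − 1222200/356 ≈ 7614.8539.
Pooling payoff: 0.78 × 11048 + 0.22 × 6683 = 10087.7.
Difference: 7614.8539 − 10087.7 = -2472.8461, i.e. -2472.85 to two decimal places.
The peach type would prefer the pooling outcome.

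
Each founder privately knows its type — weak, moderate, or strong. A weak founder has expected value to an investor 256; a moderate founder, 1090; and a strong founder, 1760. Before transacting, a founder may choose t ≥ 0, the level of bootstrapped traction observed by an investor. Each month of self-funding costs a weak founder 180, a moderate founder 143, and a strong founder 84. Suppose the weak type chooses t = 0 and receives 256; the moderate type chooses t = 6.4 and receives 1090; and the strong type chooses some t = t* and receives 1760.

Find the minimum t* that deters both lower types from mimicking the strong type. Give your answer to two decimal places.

Moderate type (on-path payoff 1090 − 143×6.4 = 174.8) won't mimic when 174.8 ≥ 1760 − 143·t*, i.e. t* ≥ 11.09.
Weak type (on-path payoff 256) won't mimic when 256 ≥ 1760 − 180·t*, i.e. t* ≥ 8.36.
Both must hold, so t* = max(8.36, 11.09) = 11.09. The moderate type's constraint binds.

11.09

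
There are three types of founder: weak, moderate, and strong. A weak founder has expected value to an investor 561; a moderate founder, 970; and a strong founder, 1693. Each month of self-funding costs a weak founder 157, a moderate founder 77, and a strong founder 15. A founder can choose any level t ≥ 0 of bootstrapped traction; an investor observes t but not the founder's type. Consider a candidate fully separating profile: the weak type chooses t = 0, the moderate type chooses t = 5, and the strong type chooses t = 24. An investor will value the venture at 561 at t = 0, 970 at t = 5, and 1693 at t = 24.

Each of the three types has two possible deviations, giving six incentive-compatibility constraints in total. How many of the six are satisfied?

Strong (own payoff 1693 − 15×24 = 1333): to t=0 gives 561 → no gain ✓; to t=5 gives 970 − 15×5 = 895 → no gain ✓.
Weak (own payoff 561): to t=5 gives 970 − 157×5 = 185 → no gain ✓; to t=24 gives 1693 − 157×24 = -2075 → no gain ✓.
Moderate (own payoff 970 − 77×5 = 585): to t=0 gives 561 → no gain ✓; to t=24 gives 1693 − 77×24 = -155 → no gain ✓.
6 of the 6 constraints hold; this profile is a separating equilibrium.

6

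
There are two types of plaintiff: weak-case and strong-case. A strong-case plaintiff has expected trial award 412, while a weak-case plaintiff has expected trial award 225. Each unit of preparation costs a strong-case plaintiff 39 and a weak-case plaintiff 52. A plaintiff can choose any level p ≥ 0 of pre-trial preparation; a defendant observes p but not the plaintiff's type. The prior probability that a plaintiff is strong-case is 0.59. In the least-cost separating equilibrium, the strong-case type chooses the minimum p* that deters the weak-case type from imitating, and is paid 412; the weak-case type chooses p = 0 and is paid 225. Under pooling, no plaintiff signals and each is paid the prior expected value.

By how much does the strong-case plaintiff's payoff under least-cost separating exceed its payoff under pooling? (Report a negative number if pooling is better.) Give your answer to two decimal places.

Least-cost separating signal: p* solves 225 = 412 − 52·p*, so p* = (412 − 225)/52 ≈ 3.5962.
Strong-case type's separating payoff: 412 − 39 × p* = 412 − 39 × (412 − 225)/52 = 412 − 7293/52 = 271.75.
Pooling payoff: 0.59 × 412 + 0.41 × 225 = 335.33.
Difference: 271.75 − 335.33 = -63.58.
The strong-case type would prefer the pooling outcome.

-63.58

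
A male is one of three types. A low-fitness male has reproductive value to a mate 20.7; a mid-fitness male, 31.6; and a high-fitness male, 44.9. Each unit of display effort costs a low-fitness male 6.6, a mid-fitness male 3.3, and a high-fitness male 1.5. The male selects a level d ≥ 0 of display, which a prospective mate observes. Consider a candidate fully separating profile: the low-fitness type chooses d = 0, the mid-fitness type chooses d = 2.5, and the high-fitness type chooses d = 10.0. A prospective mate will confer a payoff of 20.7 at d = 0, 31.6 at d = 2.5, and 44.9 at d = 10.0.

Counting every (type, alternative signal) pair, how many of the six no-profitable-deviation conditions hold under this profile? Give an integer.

High-fitness (own payoff 44.9 − 1.5×10.0 = 29.9): to d=0 gives 20.7 → no gain ✓; to d=2.5 gives 31.6 − 1.5×2.5 = 27.85 → no gain ✓.
Low-fitness (own payoff 20.7): to d=2.5 gives 31.6 − 6.6×2.5 = 15.1 → no gain ✓; to d=10.0 gives 44.9 − 6.6×10.0 = -21.1 → no gain ✓.
Mid-fitness (own payoff 31.6 − 3.3×2.5 = 23.35): to d=0 gives 20.7 → no gain ✓; to d=10.0 gives 44.9 − 3.3×10.0 = 11.9 → no gain ✓.
6 of the 6 constraints hold; this profile is a separating equilibrium.

6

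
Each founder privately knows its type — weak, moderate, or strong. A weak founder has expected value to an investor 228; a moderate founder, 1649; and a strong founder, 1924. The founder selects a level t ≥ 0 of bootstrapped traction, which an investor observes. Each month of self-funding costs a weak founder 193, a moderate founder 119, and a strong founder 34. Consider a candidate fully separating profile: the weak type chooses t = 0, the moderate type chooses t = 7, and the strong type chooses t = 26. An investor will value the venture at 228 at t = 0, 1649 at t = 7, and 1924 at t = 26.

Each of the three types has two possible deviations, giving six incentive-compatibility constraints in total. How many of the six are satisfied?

Weak (own payoff 228): to t=7 gives 1649 − 193×7 = 298 → profitable ✗; to t=26 gives 1924 − 193×26 = -3094 → no gain ✓.
Strong (own payoff 1924 − 34×26 = 1040): to t=0 gives 228 → no gain ✓; to t=7 gives 1649 − 34×7 = 1411 → profitable ✗.
Moderate (own payoff 1649 − 119×7 = 816): to t=0 gives 228 → no gain ✓; to t=26 gives 1924 − 119×26 = -1170 → no gain ✓.
4 of the 6 constraints hold; not an equilibrium.

4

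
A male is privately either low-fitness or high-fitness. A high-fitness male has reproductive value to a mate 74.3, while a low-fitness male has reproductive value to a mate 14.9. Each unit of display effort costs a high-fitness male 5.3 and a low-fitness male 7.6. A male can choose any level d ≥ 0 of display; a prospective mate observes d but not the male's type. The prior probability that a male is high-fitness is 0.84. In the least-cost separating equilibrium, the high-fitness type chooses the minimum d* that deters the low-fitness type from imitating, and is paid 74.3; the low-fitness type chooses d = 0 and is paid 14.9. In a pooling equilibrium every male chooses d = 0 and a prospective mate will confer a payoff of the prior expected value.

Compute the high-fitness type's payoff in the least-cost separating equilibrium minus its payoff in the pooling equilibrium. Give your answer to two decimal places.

Least-cost separating signal: d* solves 14.9 = 74.3 − 7.6·d*, so d* = (74.3 − 14.9)/7.6 ≈ 7.8158.
High-fitness type's separating payoff: 74.3 − 5.3 × d* = 74.3 − 5.3 × (74.3 − 14.9)/7.6 = 74.3 − 314.82/7.6 ≈ 32.8763.
Pooling payoff: 0.84 × 74.3 + 0.16 × 14.9 = 64.796.
Difference: 32.8763 − 64.796 = -31.9197, i.e. -31.92 to two decimal places.
The high-fitness type would prefer the pooling outcome.

-31.92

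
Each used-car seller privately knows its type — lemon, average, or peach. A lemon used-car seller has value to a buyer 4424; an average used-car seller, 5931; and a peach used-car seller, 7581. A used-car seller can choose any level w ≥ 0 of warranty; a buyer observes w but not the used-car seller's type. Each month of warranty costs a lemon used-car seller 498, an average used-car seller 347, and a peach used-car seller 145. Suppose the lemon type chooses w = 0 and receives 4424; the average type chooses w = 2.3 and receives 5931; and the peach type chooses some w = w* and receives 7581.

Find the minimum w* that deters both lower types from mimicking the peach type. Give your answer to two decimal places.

7.06

Lemon type (on-path payoff 4424) won't mimic when 4424 ≥ 7581 − 498·w*, i.e. w* ≥ 6.34.
Average type (on-path payoff 5931 − 347×2.3 = 5132.9) won't mimic when 5132.9 ≥ 7581 − 347·w*, i.e. w* ≥ 7.06.
Both must hold, so w* = max(6.34, 7.06) = 7.06. The average type's constraint binds.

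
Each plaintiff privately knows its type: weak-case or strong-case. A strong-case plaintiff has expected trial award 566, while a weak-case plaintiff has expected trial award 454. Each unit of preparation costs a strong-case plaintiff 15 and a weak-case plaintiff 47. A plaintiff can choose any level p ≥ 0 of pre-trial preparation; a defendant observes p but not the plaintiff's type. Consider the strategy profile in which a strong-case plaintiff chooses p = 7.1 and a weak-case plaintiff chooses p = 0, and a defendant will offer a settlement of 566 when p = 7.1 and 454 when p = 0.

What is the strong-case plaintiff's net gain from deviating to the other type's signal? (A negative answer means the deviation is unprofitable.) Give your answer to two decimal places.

Playing p = 7.1 the strong-case plaintiff receives 566 − 15 × 7.1 = 459.5.
Deviating to p = 0 yields 454 instead.
Gain from deviating: 454 − 459.5 = -5.50.
The gain is negative, so the strong-case type's incentive-compatibility constraint is satisfied.

-5.50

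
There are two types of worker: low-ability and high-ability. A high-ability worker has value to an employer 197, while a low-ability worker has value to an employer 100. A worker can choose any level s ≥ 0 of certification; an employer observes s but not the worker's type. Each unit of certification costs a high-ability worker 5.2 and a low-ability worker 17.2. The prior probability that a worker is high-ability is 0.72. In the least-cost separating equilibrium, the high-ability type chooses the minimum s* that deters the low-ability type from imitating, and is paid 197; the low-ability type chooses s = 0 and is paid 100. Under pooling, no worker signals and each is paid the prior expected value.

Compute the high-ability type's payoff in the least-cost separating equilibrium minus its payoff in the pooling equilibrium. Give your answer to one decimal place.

-2.2

Least-cost separating signal: s* solves 100 = 197 − 17.2·s*, so s* = (197 − 100)/17.2 ≈ 5.6395.
High-ability type's separating payoff: 197 − 5.2 × s* = 197 − 5.2 × (197 − 100)/17.2 = 197 − 504.4/17.2 ≈ 167.674.
Pooling payoff: 0.72 × 197 + 0.28 × 100 = 169.84.
Difference: 167.674 − 169.84 = -2.166, i.e. -2.2 to one decimal place.
The high-ability type would prefer the pooling outcome.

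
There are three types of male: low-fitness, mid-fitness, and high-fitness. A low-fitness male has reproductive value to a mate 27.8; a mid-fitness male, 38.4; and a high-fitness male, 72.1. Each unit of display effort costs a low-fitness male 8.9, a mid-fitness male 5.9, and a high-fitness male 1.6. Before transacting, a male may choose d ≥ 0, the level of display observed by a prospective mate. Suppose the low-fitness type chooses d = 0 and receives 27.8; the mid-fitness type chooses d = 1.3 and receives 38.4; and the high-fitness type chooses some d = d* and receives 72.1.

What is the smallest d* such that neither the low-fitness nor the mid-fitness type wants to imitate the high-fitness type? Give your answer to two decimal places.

Mid-fitness type (on-path payoff 38.4 − 5.9×1.3 = 30.73) won't mimic when 30.73 ≥ 72.1 − 5.9·d*, i.e. d* ≥ 7.01.
Low-fitness type (on-path payoff 27.8) won't mimic when 27.8 ≥ 72.1 − 8.9·d*, i.e. d* ≥ 4.98.
Both must hold, so d* = max(4.98, 7.01) = 7.01. The mid-fitness type's constraint binds.

7.01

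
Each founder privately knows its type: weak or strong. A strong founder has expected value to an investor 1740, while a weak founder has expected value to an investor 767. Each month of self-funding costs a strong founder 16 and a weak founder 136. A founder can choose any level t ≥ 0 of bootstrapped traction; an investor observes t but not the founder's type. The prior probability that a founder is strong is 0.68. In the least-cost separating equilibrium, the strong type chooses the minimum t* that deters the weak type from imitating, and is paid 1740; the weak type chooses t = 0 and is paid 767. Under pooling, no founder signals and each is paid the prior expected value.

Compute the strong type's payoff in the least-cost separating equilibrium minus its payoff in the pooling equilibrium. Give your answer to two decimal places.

Least-cost separating signal: t* solves 767 = 1740 − 136·t*, so t* = (1740 − 767)/136 ≈ 7.1544.
Strong type's separating payoff: 1740 − 16 × t* = 1740 − 16 × (1740 − 767)/136 = 1740 − 15568/136 ≈ 1625.5294.
Pooling payoff: 0.68 × 1740 + 0.32 × 767 = 1428.64.
Difference: 1625.5294 − 1428.64 = 196.8894, i.e. 196.89 to two decimal places.
The strong type prefers to separate.

196.89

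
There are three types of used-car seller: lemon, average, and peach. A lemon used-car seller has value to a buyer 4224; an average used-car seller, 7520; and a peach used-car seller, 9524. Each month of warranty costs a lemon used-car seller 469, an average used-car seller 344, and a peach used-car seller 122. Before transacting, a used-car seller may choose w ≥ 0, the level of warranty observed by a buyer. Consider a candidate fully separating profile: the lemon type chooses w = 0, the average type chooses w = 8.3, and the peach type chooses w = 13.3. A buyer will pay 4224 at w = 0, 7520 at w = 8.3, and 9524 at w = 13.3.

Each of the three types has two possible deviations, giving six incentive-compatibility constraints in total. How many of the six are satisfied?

Peach (own payoff 9524 − 122×13.3 = 7901.4): to w=0 gives 4224 → no gain ✓; to w=8.3 gives 7520 − 122×8.3 = 6507.4 → no gain ✓.
Average (own payoff 7520 − 344×8.3 = 4664.8): to w=0 gives 4224 → no gain ✓; to w=13.3 gives 9524 − 344×13.3 = 4948.8 → profitable ✗.
Lemon (own payoff 4224): to w=8.3 gives 7520 − 469×8.3 = 3627.3 → no gain ✓; to w=13.3 gives 9524 − 469×13.3 = 3286.3 → no gain ✓.
5 of the 6 constraints hold; not an equilibrium.

5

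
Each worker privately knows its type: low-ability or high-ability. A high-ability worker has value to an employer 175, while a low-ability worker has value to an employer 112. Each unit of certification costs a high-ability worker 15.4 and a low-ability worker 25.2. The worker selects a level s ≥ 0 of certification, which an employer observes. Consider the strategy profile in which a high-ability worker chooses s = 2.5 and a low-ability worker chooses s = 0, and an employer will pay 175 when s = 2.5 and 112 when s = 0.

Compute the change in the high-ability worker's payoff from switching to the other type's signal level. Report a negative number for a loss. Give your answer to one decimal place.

Playing s = 2.5 the high-ability worker receives 175 − 15.4 × 2.5 = 136.5.
Deviating to s = 0 yields 112 instead.
Gain from deviating: 112 − 136.5 = -24.5.
The gain is negative, so the high-ability type's incentive-compatibility constraint is satisfied.

-24.5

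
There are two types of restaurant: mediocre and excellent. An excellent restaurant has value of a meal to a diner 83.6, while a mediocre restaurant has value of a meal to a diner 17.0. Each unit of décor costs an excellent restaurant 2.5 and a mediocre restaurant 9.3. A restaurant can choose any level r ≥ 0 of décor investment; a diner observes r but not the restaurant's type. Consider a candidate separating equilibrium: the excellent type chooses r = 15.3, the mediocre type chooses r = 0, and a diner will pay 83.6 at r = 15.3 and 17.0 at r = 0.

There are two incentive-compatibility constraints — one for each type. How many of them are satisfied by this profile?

2

Mediocre type: stay at 0 → 17.0; mimic → 83.6 − 9.3 × 15.3 = -58.69. IC holds (17.0 ≥ -58.69).
Excellent type: signal → 83.6 − 2.5 × 15.3 = 45.35; deviate to 0 → 17.0. IC holds (45.35 ≥ 17.0).
2 of 2 constraints hold, so this is a separating equilibrium.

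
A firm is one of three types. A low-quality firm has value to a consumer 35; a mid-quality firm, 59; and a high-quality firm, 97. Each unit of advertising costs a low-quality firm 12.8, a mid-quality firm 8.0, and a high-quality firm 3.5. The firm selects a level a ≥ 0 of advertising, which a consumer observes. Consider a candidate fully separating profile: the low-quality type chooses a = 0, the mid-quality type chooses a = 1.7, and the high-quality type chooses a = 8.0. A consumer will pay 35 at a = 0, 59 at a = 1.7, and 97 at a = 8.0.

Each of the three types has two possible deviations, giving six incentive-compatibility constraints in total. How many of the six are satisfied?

Mid-quality (own payoff 59 − 8.0×1.7 = 45.4): to a=0 gives 35 → no gain ✓; to a=8.0 gives 97 − 8.0×8.0 = 33 → no gain ✓.
Low-quality (own payoff 35): to a=1.7 gives 59 − 12.8×1.7 = 37.24 → profitable ✗; to a=8.0 gives 97 − 12.8×8.0 = -5.4 → no gain ✓.
High-quality (own payoff 97 − 3.5×8.0 = 69): to a=0 gives 35 → no gain ✓; to a=1.7 gives 59 − 3.5×1.7 = 53.05 → no gain ✓.
5 of the 6 constraints hold; not an equilibrium.

5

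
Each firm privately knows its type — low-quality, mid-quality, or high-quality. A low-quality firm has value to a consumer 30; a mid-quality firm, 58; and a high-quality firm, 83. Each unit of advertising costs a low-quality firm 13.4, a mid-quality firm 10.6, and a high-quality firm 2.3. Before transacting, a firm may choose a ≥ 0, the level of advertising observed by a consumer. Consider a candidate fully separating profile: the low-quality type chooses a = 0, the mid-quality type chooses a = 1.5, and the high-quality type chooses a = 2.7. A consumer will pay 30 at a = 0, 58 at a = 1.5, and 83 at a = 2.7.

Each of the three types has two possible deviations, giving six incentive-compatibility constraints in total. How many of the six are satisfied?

Low-quality (own payoff 30): to a=1.5 gives 58 − 13.4×1.5 = 37.9 → profitable ✗; to a=2.7 gives 83 − 13.4×2.7 = 46.82 → profitable ✗.
Mid-quality (own payoff 58 − 10.6×1.5 = 42.1): to a=0 gives 30 → no gain ✓; to a=2.7 gives 83 − 10.6×2.7 = 54.38 → profitable ✗.
High-quality (own payoff 83 − 2.3×2.7 = 76.79): to a=0 gives 30 → no gain ✓; to a=1.5 gives 58 − 2.3×1.5 = 54.55 → no gain ✓.
3 of the 6 constraints hold; not an equilibrium.

3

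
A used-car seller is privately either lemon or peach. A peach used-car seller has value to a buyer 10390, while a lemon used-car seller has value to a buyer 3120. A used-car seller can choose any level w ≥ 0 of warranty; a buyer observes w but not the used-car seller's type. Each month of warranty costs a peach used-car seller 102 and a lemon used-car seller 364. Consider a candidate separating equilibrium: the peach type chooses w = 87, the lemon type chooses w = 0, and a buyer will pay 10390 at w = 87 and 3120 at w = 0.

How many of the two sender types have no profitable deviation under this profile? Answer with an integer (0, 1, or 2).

Peach type: signal → 10390 − 102 × 87 = 1516; deviate to 0 → 3120. IC fails (1516 < 3120).
Lemon type: stay at 0 → 3120; mimic → 10390 − 364 × 87 = -21278. IC holds (3120 ≥ -21278).
1 of 2 constraints hold, so this profile is not an equilibrium.

1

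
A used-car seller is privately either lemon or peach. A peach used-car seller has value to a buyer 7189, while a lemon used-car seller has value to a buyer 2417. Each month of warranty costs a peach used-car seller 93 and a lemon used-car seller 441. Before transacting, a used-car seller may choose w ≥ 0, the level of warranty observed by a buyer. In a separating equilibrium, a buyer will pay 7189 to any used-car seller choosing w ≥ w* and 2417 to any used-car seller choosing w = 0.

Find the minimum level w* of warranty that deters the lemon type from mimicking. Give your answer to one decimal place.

10.8

A lemon used-car seller choosing w = 0 receives 2417.
Imitating at w* instead would pay 7189 at cost 441·w*, netting 7189 − 441·w*.
Indifference: 2417 = 7189 − 441·w*, so w* = (7189 − 2417) / 441 ≈ 10.8.
At w* the lemon type's incentive constraint just binds; the peach type strictly prefers w* since its per-unit cost is lower.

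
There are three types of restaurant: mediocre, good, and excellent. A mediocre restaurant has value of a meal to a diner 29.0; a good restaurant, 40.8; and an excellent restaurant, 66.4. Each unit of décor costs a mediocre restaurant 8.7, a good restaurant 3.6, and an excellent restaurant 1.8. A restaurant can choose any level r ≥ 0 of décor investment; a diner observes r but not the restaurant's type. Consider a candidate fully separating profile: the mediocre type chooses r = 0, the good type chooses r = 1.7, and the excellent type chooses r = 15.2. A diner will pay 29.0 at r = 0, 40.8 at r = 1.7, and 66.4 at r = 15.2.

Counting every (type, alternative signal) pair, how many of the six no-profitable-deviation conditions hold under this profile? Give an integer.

Mediocre (own payoff 29.0): to r=1.7 gives 40.8 − 8.7×1.7 = 26.01 → no gain ✓; to r=15.2 gives 66.4 − 8.7×15.2 = -65.84 → no gain ✓.
Excellent (own payoff 66.4 − 1.8×15.2 = 39.04): to r=0 gives 29.0 → no gain ✓; to r=1.7 gives 40.8 − 1.8×1.7 = 37.74 → no gain ✓.
Good (own payoff 40.8 − 3.6×1.7 = 34.68): to r=0 gives 29.0 → no gain ✓; to r=15.2 gives 66.4 − 3.6×15.2 = 11.68 → no gain ✓.
6 of the 6 constraints hold; this profile is a separating equilibrium.

6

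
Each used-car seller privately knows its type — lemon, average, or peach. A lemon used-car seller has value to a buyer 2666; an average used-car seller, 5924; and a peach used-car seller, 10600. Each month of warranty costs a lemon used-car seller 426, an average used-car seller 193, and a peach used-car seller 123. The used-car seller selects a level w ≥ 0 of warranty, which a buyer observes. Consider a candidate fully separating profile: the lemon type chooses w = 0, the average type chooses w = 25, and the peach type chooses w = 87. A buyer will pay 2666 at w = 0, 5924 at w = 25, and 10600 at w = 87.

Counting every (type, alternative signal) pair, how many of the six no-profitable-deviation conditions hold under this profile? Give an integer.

3

Lemon (own payoff 2666): to w=25 gives 5924 − 426×25 = -4726 → no gain ✓; to w=87 gives 10600 − 426×87 = -26462 → no gain ✓.
Peach (own payoff 10600 − 123×87 = -101): to w=0 gives 2666 → profitable ✗; to w=25 gives 5924 − 123×25 = 2849 → profitable ✗.
Average (own payoff 5924 − 193×25 = 1099): to w=0 gives 2666 → profitable ✗; to w=87 gives 10600 − 193×87 = -6191 → no gain ✓.
3 of the 6 constraints hold; not an equilibrium.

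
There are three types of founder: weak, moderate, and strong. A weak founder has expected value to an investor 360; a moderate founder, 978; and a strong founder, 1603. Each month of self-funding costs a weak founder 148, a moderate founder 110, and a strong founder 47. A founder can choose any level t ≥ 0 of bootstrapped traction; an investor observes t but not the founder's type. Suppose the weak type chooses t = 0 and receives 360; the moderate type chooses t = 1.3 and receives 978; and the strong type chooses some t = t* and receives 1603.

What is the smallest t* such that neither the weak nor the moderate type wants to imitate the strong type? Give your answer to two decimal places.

Moderate type (on-path payoff 978 − 110×1.3 = 835) won't mimic when 835 ≥ 1603 − 110·t*, i.e. t* ≥ 6.98.
Weak type (on-path payoff 360) won't mimic when 360 ≥ 1603 − 148·t*, i.e. t* ≥ 8.40.
Both must hold, so t* = max(8.40, 6.98) = 8.40. The weak type's constraint binds.

8.40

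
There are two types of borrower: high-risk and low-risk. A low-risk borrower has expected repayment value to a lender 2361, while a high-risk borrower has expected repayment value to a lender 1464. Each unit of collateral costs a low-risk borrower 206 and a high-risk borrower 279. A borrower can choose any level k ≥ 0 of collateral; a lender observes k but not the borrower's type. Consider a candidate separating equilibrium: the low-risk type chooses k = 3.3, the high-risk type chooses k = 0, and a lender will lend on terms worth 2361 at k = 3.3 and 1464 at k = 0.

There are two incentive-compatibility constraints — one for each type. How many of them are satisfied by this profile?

Low-risk type: signal → 2361 − 206 × 3.3 = 1681.2; deviate to 0 → 1464. IC holds (1681.2 ≥ 1464).
High-risk type: stay at 0 → 1464; mimic → 2361 − 279 × 3.3 = 1440.3. IC holds (1464 ≥ 1440.3).
2 of 2 constraints hold, so this is a separating equilibrium.

2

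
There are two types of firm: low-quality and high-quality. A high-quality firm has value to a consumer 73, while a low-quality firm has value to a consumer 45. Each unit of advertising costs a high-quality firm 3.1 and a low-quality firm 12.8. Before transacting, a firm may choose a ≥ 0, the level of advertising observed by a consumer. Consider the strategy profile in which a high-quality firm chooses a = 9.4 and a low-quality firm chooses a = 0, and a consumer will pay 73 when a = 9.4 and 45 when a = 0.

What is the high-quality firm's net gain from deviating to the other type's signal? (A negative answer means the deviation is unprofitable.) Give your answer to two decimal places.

Playing a = 9.4 the high-quality firm receives 73 − 3.1 × 9.4 = 43.86.
Deviating to a = 0 yields 45 instead.
Gain from deviating: 45 − 43.86 = 1.14.
The gain is positive, so the high-quality type's incentive-compatibility constraint is violated — this profile is not a separating equilibrium.

1.14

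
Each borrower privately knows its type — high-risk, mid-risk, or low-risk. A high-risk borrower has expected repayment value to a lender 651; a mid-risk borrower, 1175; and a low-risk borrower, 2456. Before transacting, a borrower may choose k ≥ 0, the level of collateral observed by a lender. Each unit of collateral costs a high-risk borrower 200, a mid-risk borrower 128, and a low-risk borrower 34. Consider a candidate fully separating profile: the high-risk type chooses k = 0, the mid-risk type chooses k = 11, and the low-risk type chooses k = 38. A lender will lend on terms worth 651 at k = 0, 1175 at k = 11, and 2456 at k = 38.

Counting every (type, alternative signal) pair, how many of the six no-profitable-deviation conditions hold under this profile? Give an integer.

5

Mid-risk (own payoff 1175 − 128×11 = -233): to k=0 gives 651 → profitable ✗; to k=38 gives 2456 − 128×38 = -2408 → no gain ✓.
High-risk (own payoff 651): to k=11 gives 1175 − 200×11 = -1025 → no gain ✓; to k=38 gives 2456 − 200×38 = -5144 → no gain ✓.
Low-risk (own payoff 2456 − 34×38 = 1164): to k=0 gives 651 → no gain ✓; to k=11 gives 1175 − 34×11 = 801 → no gain ✓.
5 of the 6 constraints hold; not an equilibrium.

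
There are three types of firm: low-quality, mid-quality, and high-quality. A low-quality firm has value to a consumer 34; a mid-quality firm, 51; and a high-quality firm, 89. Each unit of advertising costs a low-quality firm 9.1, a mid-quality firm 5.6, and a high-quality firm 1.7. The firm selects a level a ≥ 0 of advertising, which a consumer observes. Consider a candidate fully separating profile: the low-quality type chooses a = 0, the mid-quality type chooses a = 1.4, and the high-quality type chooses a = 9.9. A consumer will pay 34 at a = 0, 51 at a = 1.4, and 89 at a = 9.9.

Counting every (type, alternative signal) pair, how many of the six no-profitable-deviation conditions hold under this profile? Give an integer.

5

Mid-quality (own payoff 51 − 5.6×1.4 = 43.16): to a=0 gives 34 → no gain ✓; to a=9.9 gives 89 − 5.6×9.9 = 33.56 → no gain ✓.
Low-quality (own payoff 34): to a=1.4 gives 51 − 9.1×1.4 = 38.26 → profitable ✗; to a=9.9 gives 89 − 9.1×9.9 = -1.09 → no gain ✓.
High-quality (own payoff 89 − 1.7×9.9 = 72.17): to a=0 gives 34 → no gain ✓; to a=1.4 gives 51 − 1.7×1.4 = 48.62 → no gain ✓.
5 of the 6 constraints hold; not an equilibrium.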